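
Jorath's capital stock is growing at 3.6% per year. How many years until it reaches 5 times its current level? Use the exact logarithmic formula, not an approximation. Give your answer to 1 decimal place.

45.5 years

t = ln(5) / ln(1 + 0.036) = 1.6094 / 0.035367 ≈ 45.51.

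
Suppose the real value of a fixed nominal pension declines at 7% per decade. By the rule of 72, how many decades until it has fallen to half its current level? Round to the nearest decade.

about 10 decades

Falling at 7%, it halves about every 72/7 = 10.29 decades.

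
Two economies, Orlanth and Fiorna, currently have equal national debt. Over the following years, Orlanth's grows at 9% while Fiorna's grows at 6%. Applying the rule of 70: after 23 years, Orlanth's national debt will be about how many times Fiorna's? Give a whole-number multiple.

Rate gap = 9% − 6% = 3 points.
The ratio doubles every 70/3 ≈ 23.33 years.
23/23.33 ≈ 0.99 doublings → ratio ≈ 2^0.99 ≈ 2.

about 2 times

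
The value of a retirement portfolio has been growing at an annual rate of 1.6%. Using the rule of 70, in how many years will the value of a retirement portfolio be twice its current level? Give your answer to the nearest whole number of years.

At 1.6%, doubling takes about 70/1.6 = 43.75 years.

approximately 44 years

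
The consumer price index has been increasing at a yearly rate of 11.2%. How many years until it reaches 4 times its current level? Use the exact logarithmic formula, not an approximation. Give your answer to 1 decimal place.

13.1 years

t = ln(4) / ln(1 + 0.112) = 1.3863 / 0.106160 ≈ 13.06.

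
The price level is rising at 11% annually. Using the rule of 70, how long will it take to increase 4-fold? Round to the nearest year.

about 13 years

Doubling time ≈ 70/11 = 6.36 years.
4× is 2 doublings, so 2 × 6.36 ≈ 13 years.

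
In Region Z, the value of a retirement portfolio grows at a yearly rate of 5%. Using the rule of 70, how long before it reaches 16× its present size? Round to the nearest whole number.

Doubling time ≈ 70/5 = 14.00 years.
16 = 2^4, so 4 doublings → 56 years.

56 years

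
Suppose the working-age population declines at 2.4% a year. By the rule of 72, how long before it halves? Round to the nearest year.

Falling at 2.4%, it halves about every 72/2.4 = 30.00 years.

approximately 30 years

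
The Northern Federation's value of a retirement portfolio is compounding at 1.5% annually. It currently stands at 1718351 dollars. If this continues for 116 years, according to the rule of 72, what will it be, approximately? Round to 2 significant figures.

about 9200000 dollars

Doubling time ≈ 72/1.5 = 48.00 years.
116 years is 116/48.00 ≈ 2.42 doublings, a factor of 2^2.42 ≈ 5.35.
1718351 × 5.35 ≈ 9200000 dollars.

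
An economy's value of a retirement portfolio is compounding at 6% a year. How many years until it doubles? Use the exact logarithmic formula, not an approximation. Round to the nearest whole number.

t = ln(2) / ln(1 + 0.06) = 0.6931 / 0.058269 ≈ 11.89.
≈ 12 years.

12 years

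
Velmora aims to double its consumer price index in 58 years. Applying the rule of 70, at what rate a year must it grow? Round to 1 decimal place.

around 1.2%

70 / 58 ≈ 1.21, so about 1.2% a year.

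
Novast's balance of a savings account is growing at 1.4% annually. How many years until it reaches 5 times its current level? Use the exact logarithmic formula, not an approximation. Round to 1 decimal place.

t = ln(5) / ln(1 + 0.014) = 1.6094 / 0.013903 ≈ 115.76.

115.8 years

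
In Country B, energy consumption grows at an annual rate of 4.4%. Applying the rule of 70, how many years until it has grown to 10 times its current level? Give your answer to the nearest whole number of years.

53 years

At 4.4% it doubles every 70/4.4 ≈ 15.91 years.
Reaching 10× takes log₂(10) ≈ 3.32 doublings.
3.32 × 15.91 ≈ 53 years.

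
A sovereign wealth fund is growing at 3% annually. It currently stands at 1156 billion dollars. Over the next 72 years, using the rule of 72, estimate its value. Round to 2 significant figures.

It doubles every 72/3 ≈ 24.00 years, so 72 years is 3.00 doublings.
2^3.00 ≈ 8.00; 1156 × 8.00 ≈ 9200 billion dollars.

9200 billion dollars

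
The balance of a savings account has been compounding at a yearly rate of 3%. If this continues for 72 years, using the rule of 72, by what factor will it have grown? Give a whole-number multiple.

about 8 times

72/3 ≈ 24.00 years per doubling.
72 years fits 3 doublings: 2^3 = 8.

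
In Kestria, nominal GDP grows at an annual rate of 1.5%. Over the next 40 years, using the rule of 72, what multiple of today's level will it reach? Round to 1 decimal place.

about 1.8 times

Doubling time ≈ 72/1.5 = 48.00 years.
40 years / 48.00 ≈ 0.83 doublings → factor 2^0.83 ≈ 1.8.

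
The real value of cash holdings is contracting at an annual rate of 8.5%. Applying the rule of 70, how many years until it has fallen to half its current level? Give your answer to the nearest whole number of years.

Halving time ≈ 70 / 8.5 = 8.24 → 8 years.

approximately 8 years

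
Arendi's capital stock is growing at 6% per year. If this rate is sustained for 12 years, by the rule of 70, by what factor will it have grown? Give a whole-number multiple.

roughly 2 times

At 6% one doubling takes ≈ 11.67 years; 12 years is 1 of them, so ×2.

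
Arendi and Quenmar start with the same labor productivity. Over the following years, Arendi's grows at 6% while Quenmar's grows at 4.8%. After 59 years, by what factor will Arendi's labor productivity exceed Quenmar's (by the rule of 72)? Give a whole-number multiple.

Arendi pulls ahead at 1.2 pp per year, so the ratio doubles every 72/1.2 ≈ 60.00 years.
In 59 years that's 0.98 doublings: 2^0.98 ≈ 2.

≈ 2 times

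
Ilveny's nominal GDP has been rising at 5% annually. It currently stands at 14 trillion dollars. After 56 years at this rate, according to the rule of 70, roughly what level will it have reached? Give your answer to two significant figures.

Doubling time ≈ 70/5 = 14.00 years.
56 years is 56/14.00 ≈ 4.00 doublings, a factor of 2^4.00 ≈ 16.00.
14 × 16.00 ≈ 220 trillion dollars.

roughly 220 trillion dollars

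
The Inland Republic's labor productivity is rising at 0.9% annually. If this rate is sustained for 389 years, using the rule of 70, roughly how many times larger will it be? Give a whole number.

At 0.9% one doubling takes ≈ 77.78 years; 389 years is 5 of them, so ×32.

roughly 32 times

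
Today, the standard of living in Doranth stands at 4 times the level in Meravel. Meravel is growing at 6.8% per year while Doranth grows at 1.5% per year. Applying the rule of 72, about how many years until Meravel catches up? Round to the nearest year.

What matters is the difference: 5.3 pp.
Rule of 72 on the gap: the ratio halves every 72/5.3 ≈ 13.58 years.
A 4 times gap closes after 2 halvings: 2 × 13.58 ≈ 27 years.

27 years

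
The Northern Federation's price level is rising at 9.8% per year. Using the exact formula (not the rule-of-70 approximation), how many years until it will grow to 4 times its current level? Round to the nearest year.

t = ln(4) / ln(1 + 0.098) = 1.3863 / 0.093490 ≈ 14.83.
≈ 15 years.

15 years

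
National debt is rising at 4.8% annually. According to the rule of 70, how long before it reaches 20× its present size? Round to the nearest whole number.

Doubling time ≈ 70/4.8 = 14.58 years.
Reaching 20× takes log₂(20) ≈ 4.32 doublings.
4.32 × 14.58 ≈ 63 years.

≈ 63 years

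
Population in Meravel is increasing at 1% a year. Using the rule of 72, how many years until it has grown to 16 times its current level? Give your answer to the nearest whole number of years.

288 years

Doubling time ≈ 72/1 = 72.00 years.
Getting to 16× needs 4 doublings: 4 × 72.00 ≈ 288 years.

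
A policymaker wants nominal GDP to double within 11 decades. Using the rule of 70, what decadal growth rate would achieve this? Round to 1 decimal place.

70 / 11 ≈ 6.36, so about 6.4% per decade.

approximately 6.4% per decade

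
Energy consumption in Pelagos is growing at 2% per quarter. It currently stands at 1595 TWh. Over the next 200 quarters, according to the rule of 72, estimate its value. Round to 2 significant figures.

Doubling time ≈ 72/2 = 36.00 quarters.
200 quarters is 200/36.00 ≈ 5.56 doublings, a factor of 2^5.56 ≈ 47.18.
1595 × 47.18 ≈ 75000 TWh.

around 75000 TWh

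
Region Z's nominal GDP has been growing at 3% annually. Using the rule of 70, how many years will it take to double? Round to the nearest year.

roughly 23 years

At 3%, doubling takes about 70/3 = 23.33 years.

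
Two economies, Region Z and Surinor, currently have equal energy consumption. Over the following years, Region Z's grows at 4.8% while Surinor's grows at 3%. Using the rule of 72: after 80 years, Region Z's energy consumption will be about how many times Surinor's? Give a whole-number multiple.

Only the 1.8-point difference matters.
72/1.8 ≈ 40.00 years per doubling of the ratio; 80 years gives 2.00 doublings, so ≈ 4×.

4 times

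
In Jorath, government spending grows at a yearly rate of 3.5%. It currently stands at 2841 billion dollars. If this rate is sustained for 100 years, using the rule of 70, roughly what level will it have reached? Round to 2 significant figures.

Doubling time ≈ 70/3.5 = 20.00 years.
100 years is 100/20.00 ≈ 5.00 doublings, a factor of 2^5.00 ≈ 32.00.
2841 × 32.00 ≈ 91000 billion dollars.

91000 billion dollars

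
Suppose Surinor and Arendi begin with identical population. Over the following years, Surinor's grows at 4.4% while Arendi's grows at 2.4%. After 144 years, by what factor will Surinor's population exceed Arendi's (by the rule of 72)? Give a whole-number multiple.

Surinor pulls ahead at 2 pp per year, so the ratio doubles every 72/2 ≈ 36.00 years.
In 144 years that's 4.00 doublings: 2^4.00 ≈ 16.

16 times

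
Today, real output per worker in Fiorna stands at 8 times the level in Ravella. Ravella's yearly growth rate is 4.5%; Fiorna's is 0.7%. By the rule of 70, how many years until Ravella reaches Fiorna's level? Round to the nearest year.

55 years

The growth-rate gap is 4.5% − 0.7% = 3.8 percentage points.
So the ratio between them halves every 70/3.8 ≈ 18.42 years.
An 8 times gap closes after 3 halvings: 3 × 18.42 ≈ 55 years.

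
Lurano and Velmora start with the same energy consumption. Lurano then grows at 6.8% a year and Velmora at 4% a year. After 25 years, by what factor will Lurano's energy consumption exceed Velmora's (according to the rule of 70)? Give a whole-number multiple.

Rate gap = 6.8% − 4% = 2.8 points.
The ratio doubles every 70/2.8 ≈ 25.00 years.
25/25.00 ≈ 1.00 doublings → ratio ≈ 2^1.00 ≈ 2.

about 2 times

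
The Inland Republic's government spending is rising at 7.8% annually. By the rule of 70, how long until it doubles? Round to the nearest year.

70/7.8 ≈ 8.97, so it doubles roughly every 9 years.

roughly 9 years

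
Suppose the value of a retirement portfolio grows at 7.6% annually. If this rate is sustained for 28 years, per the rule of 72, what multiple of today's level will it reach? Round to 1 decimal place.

7.8 times

Doubling time ≈ 72/7.6 = 9.47 years.
28 years / 9.47 ≈ 2.96 doublings → factor 2^2.96 ≈ 7.8.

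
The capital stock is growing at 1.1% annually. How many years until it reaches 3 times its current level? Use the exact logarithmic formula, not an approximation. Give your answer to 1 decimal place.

t = ln(3) / ln(1 + 0.011) = 1.0986 / 0.010940 ≈ 100.42.

100.4 years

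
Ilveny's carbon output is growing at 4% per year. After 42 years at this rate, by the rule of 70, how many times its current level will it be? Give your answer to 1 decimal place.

around 5.3 times

Doubles every ≈ 17.50 years (70/4).
42 years is 2.40 doublings; 2^2.40 ≈ 5.3×.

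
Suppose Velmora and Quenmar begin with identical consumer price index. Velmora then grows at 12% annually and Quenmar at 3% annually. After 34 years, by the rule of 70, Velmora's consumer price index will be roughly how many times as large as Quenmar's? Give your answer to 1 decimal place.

Only the 9-point difference matters.
70/9 ≈ 7.78 years per doubling of the ratio; 34 years gives 4.37 doublings, so ≈ 20.7×.

20.7 times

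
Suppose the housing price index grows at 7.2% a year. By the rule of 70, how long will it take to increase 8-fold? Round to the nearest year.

roughly 29 years

One doubling takes 70/7.2 = 9.72 years.
Getting to 8× needs 3 doublings: 3 × 9.72 ≈ 29 years.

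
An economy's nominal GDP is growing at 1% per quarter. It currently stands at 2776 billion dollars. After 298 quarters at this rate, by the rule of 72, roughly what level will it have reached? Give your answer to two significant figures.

≈ 49000 billion dollars

It doubles every 72/1 ≈ 72.00 quarters, so 298 quarters is 4.14 doublings.
2^4.14 ≈ 17.63; 2776 × 17.63 ≈ 49000 billion dollars.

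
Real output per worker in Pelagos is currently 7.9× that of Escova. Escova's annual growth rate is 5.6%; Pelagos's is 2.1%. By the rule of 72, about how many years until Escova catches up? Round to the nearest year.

The growth-rate gap is 5.6% − 2.1% = 3.5 percentage points.
So the ratio between them halves every 72/3.5 ≈ 20.57 years.
A 7.9× gap takes log₂(7.9) ≈ 2.98 halvings to close: 2.98 × 20.57 ≈ 61 years.

about 61 years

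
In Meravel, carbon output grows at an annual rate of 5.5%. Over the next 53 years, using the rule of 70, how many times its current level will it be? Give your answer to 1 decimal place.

around 17.9 times

Doubling time ≈ 70/5.5 = 12.73 years.
53 years / 12.73 ≈ 4.16 doublings → factor 2^4.16 ≈ 17.9.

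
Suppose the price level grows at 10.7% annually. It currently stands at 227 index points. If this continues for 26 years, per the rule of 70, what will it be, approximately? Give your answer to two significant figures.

Doubling time ≈ 70/10.7 = 6.54 years.
26 years is 26/6.54 ≈ 3.98 doublings, a factor of 2^3.98 ≈ 15.78.
227 × 15.78 ≈ 3600 index points.

≈ 3600 index points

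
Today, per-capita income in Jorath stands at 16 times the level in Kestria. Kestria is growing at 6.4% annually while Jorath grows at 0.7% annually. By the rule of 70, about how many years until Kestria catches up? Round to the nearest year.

≈ 49 years

What matters is the difference: 5.7 pp.
Rule of 70 on the gap: the ratio halves every 70/5.7 ≈ 12.28 years.
A 16 times gap closes after 4 halvings: 4 × 12.28 ≈ 49 years.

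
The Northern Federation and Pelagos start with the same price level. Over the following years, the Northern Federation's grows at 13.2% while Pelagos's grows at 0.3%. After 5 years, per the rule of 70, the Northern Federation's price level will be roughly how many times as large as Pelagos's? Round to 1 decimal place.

around 1.9 times

Only the 12.9-point difference matters.
70/12.9 ≈ 5.43 years per doubling of the ratio; 5 years gives 0.92 doublings, so ≈ 1.9×.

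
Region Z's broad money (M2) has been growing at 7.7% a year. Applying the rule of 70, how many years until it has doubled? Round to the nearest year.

Doubling time ≈ 70 / 7.7 = 9.09 years.

9 years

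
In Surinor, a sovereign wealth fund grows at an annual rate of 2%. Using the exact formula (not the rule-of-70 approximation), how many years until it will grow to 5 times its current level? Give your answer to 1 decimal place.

81.3 years

t = ln(5) / ln(1 + 0.02) = 1.6094 / 0.019803 ≈ 81.27.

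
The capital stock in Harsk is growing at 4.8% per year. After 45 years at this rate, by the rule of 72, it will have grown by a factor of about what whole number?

around 8 times

Doubling time ≈ 72/4.8 = 15.00 years.
45/15.00 ≈ 3 doublings, so about 2^3 = 8×.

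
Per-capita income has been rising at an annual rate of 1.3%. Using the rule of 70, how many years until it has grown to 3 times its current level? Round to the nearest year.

At 1.3% it doubles every 70/1.3 ≈ 53.85 years.
Reaching 3× takes log₂(3) ≈ 1.58 doublings.
1.58 × 53.85 ≈ 85 years.

around 85 years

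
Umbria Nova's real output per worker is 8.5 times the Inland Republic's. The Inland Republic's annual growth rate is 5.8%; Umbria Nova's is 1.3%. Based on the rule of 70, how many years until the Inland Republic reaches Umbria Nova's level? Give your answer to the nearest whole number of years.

What matters is the difference: 4.5 pp.
Rule of 70 on the gap: the ratio halves every 70/4.5 ≈ 15.56 years.
An 8.5 times gap takes log₂(8.5) ≈ 3.09 halvings to close: 3.09 × 15.56 ≈ 48 years.

around 48 years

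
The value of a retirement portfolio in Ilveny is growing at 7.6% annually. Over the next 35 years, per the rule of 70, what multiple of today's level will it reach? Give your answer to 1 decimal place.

about 13.9 times

Doubling time ≈ 70/7.6 = 9.21 years.
35 years / 9.21 ≈ 3.80 doublings → factor 2^3.80 ≈ 13.9.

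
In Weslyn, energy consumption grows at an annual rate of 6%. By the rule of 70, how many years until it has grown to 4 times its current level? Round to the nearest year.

One doubling takes 70/6 = 11.67 years.
4 = 2^2, so 2 doublings → 23 years.

approximately 23 years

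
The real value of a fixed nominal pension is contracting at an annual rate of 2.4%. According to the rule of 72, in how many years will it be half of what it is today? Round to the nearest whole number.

The rule works in reverse for decay: 72/2.4 ≈ 30.00 years to halve.

approximately 30 years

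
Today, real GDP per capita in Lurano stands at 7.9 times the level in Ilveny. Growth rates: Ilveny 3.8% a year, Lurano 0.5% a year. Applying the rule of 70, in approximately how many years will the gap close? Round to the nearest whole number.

approximately 63 years

Ilveny gains on Lurano at 3.8% − 0.5% = 3.3 points a year.
At that relative rate the gap halves every 70/3.3 ≈ 21.21 years.
A 7.9 times gap takes log₂(7.9) ≈ 2.98 halvings to close: 2.98 × 21.21 ≈ 63 years.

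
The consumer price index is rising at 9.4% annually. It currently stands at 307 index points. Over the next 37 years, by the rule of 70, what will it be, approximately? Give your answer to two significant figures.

Doubling time ≈ 70/9.4 = 7.45 years.
37 years is 37/7.45 ≈ 4.97 doublings, a factor of 2^4.97 ≈ 31.34.
307 × 31.34 ≈ 9600 index points.

around 9600 index points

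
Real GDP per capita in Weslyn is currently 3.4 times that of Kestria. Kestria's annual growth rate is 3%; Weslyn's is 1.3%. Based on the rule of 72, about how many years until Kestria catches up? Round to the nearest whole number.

The growth-rate gap is 3% − 1.3% = 1.7 percentage points.
So the ratio between them halves every 72/1.7 ≈ 42.35 years.
A 3.4 times gap takes log₂(3.4) ≈ 1.77 halvings to close: 1.77 × 42.35 ≈ 75 years.

roughly 75 years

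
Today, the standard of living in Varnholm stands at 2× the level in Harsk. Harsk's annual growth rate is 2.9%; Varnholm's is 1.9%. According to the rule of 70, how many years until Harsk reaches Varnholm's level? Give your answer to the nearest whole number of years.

around 70 years

The growth-rate gap is 2.9% − 1.9% = 1 percentage point.
So the ratio between them halves every 70/1 ≈ 70.00 years.
A 2× gap closes after 1 halving: 1 × 70.00 ≈ 70 years.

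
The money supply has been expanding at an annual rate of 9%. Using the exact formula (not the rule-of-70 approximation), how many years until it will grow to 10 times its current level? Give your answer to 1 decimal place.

26.7 years

t = ln(10) / ln(1 + 0.09) = 2.3026 / 0.086178 ≈ 26.72.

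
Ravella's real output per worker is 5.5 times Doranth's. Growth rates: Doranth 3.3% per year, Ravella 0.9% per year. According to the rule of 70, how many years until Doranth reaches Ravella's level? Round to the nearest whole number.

approximately 72 years

The growth-rate gap is 3.3% − 0.9% = 2.4 percentage points.
So the ratio between them halves every 70/2.4 ≈ 29.17 years.
A 5.5 times gap takes log₂(5.5) ≈ 2.46 halvings to close: 2.46 × 29.17 ≈ 72 years.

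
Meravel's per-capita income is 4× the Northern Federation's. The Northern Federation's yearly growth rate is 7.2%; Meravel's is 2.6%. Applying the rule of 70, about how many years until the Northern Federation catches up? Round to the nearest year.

The growth-rate gap is 7.2% − 2.6% = 4.6 percentage points.
So the ratio between them halves every 70/4.6 ≈ 15.22 years.
A 4× gap closes after 2 halvings: 2 × 15.22 ≈ 30 years.

roughly 30 years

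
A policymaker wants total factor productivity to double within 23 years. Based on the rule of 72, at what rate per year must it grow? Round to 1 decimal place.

roughly 3.1%

72 / 23 ≈ 3.13, so about 3.1% per year.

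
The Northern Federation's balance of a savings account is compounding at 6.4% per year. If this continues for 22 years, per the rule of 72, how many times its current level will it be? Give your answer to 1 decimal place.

about 3.9 times

Doubling time ≈ 72/6.4 = 11.25 years.
22 years / 11.25 ≈ 1.96 doublings → factor 2^1.96 ≈ 3.9.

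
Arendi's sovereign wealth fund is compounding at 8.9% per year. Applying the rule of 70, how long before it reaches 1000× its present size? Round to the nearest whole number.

One doubling takes 70/8.9 = 7.87 years.
Reaching 1000× takes log₂(1000) ≈ 9.97 doublings.
9.97 × 7.87 ≈ 78 years.

approximately 78 years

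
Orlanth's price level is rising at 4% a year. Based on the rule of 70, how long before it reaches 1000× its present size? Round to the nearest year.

At 4% it doubles every 70/4 ≈ 17.50 years.
Reaching 1000× takes log₂(1000) ≈ 9.97 doublings.
9.97 × 17.50 ≈ 174 years.

≈ 174 years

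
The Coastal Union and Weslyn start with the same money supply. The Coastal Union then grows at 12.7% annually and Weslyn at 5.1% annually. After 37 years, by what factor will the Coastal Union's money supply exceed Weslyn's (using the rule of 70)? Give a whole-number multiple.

≈ 16 times

the Coastal Union pulls ahead at 7.6 pp per year, so the ratio doubles every 70/7.6 ≈ 9.21 years.
In 37 years that's 4.02 doublings: 2^4.02 ≈ 16.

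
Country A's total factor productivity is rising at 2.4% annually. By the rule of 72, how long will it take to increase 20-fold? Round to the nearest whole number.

around 130 years

Doubling time ≈ 72/2.4 = 30.00 years.
Reaching 20× takes log₂(20) ≈ 4.32 doublings.
4.32 × 30.00 ≈ 130 years.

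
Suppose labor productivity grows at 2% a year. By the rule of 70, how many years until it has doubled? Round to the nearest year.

around 35 years

70/2 ≈ 35.00, so it doubles roughly every 35 years.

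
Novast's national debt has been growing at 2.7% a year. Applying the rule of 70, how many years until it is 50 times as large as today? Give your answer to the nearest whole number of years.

≈ 146 years

Doubling time ≈ 70/2.7 = 25.93 years.
50× is log₂ 50 ≈ 5.64 doublings, so ≈ 5.64 × 25.93 = 146 years.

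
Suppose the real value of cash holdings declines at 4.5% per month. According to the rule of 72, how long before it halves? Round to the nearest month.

Falling at 4.5%, it halves about every 72/4.5 = 16.00 months.

roughly 16 months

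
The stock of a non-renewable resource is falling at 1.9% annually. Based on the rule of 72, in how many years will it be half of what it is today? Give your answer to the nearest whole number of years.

approximately 38 years

The rule works in reverse for decay: 72/1.9 ≈ 37.89 years to halve.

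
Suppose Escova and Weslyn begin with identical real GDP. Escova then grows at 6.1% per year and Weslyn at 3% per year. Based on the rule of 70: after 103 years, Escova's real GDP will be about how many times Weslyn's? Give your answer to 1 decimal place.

Only the 3.1-point difference matters.
70/3.1 ≈ 22.58 years per doubling of the ratio; 103 years gives 4.56 doublings, so ≈ 23.6×.

23.6 times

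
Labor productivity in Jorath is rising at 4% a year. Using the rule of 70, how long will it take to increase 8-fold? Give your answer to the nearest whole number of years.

53 years

At 4% it doubles every 70/4 ≈ 17.50 years.
8× is 3 doublings, so 3 × 17.50 ≈ 53 years.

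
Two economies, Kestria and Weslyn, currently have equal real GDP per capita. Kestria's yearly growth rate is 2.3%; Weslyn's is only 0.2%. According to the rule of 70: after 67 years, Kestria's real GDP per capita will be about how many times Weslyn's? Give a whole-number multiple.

≈ 4 times

Only the 2.1-point difference matters.
70/2.1 ≈ 33.33 years per doubling of the ratio; 67 years gives 2.01 doublings, so ≈ 4×.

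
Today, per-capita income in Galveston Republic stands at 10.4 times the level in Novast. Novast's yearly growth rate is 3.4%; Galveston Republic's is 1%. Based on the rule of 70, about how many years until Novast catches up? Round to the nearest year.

What matters is the difference: 2.4 pp.
Rule of 70 on the gap: the ratio halves every 70/2.4 ≈ 29.17 years.
A 10.4 times gap takes log₂(10.4) ≈ 3.38 halvings to close: 3.38 × 29.17 ≈ 99 years.

roughly 99 years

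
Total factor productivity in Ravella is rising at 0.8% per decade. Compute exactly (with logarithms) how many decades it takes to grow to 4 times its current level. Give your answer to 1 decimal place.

t = ln(4) / ln(1 + 0.008) = 1.3863 / 0.007968 ≈ 173.98.

174.0 decades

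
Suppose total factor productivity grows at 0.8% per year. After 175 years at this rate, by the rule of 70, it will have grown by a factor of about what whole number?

≈ 4 times

70/0.8 ≈ 87.50 years per doubling.
175 years fits 2 doublings: 2^2 = 4.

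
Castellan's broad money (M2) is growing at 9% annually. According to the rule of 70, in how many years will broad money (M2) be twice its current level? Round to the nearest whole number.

roughly 8 years

At 9%, doubling takes about 70/9 = 7.78 years.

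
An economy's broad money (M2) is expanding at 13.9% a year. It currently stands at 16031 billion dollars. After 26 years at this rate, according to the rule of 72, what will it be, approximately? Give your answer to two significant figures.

It doubles every 72/13.9 ≈ 5.18 years, so 26 years is 5.02 doublings.
2^5.02 ≈ 32.45; 16031 × 32.45 ≈ 520000 billion dollars.

around 520000 billion dollars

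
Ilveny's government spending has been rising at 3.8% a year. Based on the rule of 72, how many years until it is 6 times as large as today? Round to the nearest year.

At 3.8% it doubles every 72/3.8 ≈ 18.95 years.
6× is log₂ 6 ≈ 2.58 doublings, so ≈ 2.58 × 18.95 = 49 years.

roughly 49 years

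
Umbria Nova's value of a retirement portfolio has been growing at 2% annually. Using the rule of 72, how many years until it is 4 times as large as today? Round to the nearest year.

≈ 72 years

At 2% it doubles every 72/2 ≈ 36.00 years.
4× is 2 doublings, so 2 × 36.00 ≈ 72 years.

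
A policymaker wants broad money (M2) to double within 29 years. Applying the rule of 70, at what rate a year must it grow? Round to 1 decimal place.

70 / 29 ≈ 2.41, so about 2.4% a year.

2.4% a year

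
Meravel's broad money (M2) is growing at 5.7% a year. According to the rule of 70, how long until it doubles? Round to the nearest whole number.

roughly 12 years

At 5.7%, doubling takes about 70/5.7 = 12.28 years.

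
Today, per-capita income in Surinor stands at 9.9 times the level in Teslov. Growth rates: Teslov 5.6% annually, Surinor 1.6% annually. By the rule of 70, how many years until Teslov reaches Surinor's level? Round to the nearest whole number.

The growth-rate gap is 5.6% − 1.6% = 4 percentage points.
So the ratio between them halves every 70/4 ≈ 17.50 years.
A 9.9 times gap takes log₂(9.9) ≈ 3.31 halvings to close: 3.31 × 17.50 ≈ 58 years.

approximately 58 years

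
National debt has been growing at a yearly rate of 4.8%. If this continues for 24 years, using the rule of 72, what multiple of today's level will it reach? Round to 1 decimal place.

Doubles every ≈ 15.00 years (72/4.8).
24 years is 1.60 doublings; 2^1.60 ≈ 3.0×.

approximately 3.0 times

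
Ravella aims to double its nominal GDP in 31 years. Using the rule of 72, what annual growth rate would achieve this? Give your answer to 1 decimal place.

2.3%

72 / 31 ≈ 2.32, so about 2.3% annually.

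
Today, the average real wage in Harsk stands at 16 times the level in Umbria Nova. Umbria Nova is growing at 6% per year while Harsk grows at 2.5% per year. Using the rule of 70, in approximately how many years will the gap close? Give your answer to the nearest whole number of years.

approximately 80 years

What matters is the difference: 3.5 pp.
Rule of 70 on the gap: the ratio halves every 70/3.5 ≈ 20.00 years.
A 16 times gap closes after 4 halvings: 4 × 20.00 ≈ 80 years.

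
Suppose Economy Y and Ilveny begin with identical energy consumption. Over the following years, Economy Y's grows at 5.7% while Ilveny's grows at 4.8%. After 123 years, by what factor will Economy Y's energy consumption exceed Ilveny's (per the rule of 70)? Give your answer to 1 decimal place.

≈ 3.0 times

Rate gap = 5.7% − 4.8% = 0.9 points.
The ratio doubles every 70/0.9 ≈ 77.78 years.
123/77.78 ≈ 1.58 doublings → ratio ≈ 2^1.58 ≈ 3.0.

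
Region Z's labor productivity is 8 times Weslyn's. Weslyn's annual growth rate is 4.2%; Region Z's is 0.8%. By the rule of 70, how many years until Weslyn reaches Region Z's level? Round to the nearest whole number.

Weslyn gains on Region Z at 4.2% − 0.8% = 3.4 points a year.
At that relative rate the gap halves every 70/3.4 ≈ 20.59 years.
An 8 times gap closes after 3 halvings: 3 × 20.59 ≈ 62 years.

≈ 62 years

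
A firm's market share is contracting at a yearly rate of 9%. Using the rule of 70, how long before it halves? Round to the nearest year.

Halving time ≈ 70 / 9 = 7.78 → 8 years.

around 8 years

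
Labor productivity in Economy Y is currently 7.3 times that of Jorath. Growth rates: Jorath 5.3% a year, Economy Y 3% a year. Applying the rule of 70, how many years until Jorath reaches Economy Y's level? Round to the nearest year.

Jorath gains on Economy Y at 5.3% − 3% = 2.3 points a year.
At that relative rate the gap halves every 70/2.3 ≈ 30.43 years.
A 7.3 times gap takes log₂(7.3) ≈ 2.87 halvings to close: 2.87 × 30.43 ≈ 87 years.

around 87 years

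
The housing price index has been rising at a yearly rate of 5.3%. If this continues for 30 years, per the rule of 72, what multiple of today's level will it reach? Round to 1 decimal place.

about 4.6 times

Doubling time ≈ 72/5.3 = 13.58 years.
30 years / 13.58 ≈ 2.21 doublings → factor 2^2.21 ≈ 4.6.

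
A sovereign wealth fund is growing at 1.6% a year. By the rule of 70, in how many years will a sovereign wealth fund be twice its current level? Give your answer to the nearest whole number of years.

roughly 44 years

At 1.6%, doubling takes about 70/1.6 = 43.75 years.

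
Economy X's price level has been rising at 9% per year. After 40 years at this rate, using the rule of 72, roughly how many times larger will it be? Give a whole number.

At 9% one doubling takes ≈ 8.00 years; 40 years is 5 of them, so ×32.

approximately 32 times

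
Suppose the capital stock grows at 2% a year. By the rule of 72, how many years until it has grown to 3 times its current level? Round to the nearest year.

One doubling takes 72/2 = 36.00 years.
Reaching 3× takes log₂(3) ≈ 1.58 doublings.
1.58 × 36.00 ≈ 57 years.

approximately 57 years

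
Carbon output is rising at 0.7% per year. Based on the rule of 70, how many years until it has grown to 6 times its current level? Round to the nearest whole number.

approximately 258 years

At 0.7% it doubles every 70/0.7 ≈ 100.00 years.
6× is log₂ 6 ≈ 2.58 doublings, so ≈ 2.58 × 100.00 = 258 years.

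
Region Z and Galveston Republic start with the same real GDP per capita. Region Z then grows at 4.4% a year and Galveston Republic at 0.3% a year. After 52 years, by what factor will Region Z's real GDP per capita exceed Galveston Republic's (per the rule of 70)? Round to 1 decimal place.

8.3 times

Only the 4.1-point difference matters.
70/4.1 ≈ 17.07 years per doubling of the ratio; 52 years gives 3.05 doublings, so ≈ 8.3×.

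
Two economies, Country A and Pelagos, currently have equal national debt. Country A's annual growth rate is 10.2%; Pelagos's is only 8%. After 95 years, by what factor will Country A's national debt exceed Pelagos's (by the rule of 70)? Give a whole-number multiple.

≈ 8 times

Rate gap = 10.2% − 8% = 2.2 points.
The ratio doubles every 70/2.2 ≈ 31.82 years.
95/31.82 ≈ 2.99 doublings → ratio ≈ 2^2.99 ≈ 8.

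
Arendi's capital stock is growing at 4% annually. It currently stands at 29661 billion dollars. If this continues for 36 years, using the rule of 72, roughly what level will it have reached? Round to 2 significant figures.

approximately 120000 billion dollars

Doubling time ≈ 72/4 = 18.00 years.
36 years is 36/18.00 ≈ 2.00 doublings, a factor of 2^2.00 ≈ 4.00.
29661 × 4.00 ≈ 120000 billion dollars.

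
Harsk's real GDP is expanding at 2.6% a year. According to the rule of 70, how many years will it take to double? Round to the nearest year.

approximately 27 years

Doubling time ≈ 70 / 2.6 = 26.92 years.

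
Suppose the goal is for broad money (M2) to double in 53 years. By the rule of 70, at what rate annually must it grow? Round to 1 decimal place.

70 / 53 ≈ 1.32, so about 1.3% annually.

about 1.3%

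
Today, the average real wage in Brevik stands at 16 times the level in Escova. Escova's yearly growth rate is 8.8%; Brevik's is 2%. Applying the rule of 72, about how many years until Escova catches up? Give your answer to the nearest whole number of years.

≈ 42 years

What matters is the difference: 6.8 pp.
Rule of 72 on the gap: the ratio halves every 72/6.8 ≈ 10.59 years.
A 16 times gap closes after 4 halvings: 4 × 10.59 ≈ 42 years.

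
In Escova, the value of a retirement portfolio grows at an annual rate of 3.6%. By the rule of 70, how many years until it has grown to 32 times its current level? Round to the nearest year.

≈ 97 years

One doubling takes 70/3.6 = 19.44 years.
32 = 2^5, so 5 doublings → 97 years.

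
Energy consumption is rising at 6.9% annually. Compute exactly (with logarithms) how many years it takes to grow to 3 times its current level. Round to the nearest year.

16 years

t = ln(3) / ln(1 + 0.069) = 1.0986 / 0.066724 ≈ 16.46.
≈ 16 years.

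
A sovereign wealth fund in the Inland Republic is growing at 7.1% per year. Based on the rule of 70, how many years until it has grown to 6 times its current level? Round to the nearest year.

At 7.1% it doubles every 70/7.1 ≈ 9.86 years.
Reaching 6× takes log₂(6) ≈ 2.58 doublings.
2.58 × 9.86 ≈ 25 years.

approximately 25 years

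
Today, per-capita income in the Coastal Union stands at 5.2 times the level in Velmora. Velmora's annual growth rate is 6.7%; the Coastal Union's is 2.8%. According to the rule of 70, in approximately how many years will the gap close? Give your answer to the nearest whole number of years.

about 43 years

What matters is the difference: 3.9 pp.
Rule of 70 on the gap: the ratio halves every 70/3.9 ≈ 17.95 years.
A 5.2 times gap takes log₂(5.2) ≈ 2.38 halvings to close: 2.38 × 17.95 ≈ 43 years.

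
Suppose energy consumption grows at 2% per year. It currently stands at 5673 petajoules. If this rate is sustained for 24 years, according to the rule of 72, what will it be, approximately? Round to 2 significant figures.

9000 petajoules

It doubles every 72/2 ≈ 36.00 years, so 24 years is 0.67 doublings.
2^0.67 ≈ 1.59; 5673 × 1.59 ≈ 9000 petajoules.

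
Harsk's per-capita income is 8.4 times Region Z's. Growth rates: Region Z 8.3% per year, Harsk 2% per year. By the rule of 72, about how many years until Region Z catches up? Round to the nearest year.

What matters is the difference: 6.3 pp.
Rule of 72 on the gap: the ratio halves every 72/6.3 ≈ 11.43 years.
An 8.4 times gap takes log₂(8.4) ≈ 3.07 halvings to close: 3.07 × 11.43 ≈ 35 years.

around 35 years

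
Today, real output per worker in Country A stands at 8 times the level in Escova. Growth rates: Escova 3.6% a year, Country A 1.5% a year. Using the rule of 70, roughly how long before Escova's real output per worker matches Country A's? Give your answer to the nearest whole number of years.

The growth-rate gap is 3.6% − 1.5% = 2.1 percentage points.
So the ratio between them halves every 70/2.1 ≈ 33.33 years.
An 8 times gap closes after 3 halvings: 3 × 33.33 ≈ 100 years.

100 years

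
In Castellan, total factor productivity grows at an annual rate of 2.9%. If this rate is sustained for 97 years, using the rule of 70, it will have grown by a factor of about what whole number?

70/2.9 ≈ 24.14 years per doubling.
97 years fits 4 doublings: 2^4 = 16.

16 times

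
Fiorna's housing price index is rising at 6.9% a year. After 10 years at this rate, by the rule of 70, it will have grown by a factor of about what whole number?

Doubling time ≈ 70/6.9 = 10.14 years.
10/10.14 ≈ 1 doubling, so about 2^1 = 2×.

about 2 times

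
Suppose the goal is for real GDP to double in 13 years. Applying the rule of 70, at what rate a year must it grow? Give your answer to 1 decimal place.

about 5.4%

70 / 13 ≈ 5.38, so about 5.4% a year.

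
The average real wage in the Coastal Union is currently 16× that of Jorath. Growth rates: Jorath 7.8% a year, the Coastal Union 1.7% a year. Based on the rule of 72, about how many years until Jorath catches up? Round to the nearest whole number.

Jorath gains on the Coastal Union at 7.8% − 1.7% = 6.1 points a year.
At that relative rate the gap halves every 72/6.1 ≈ 11.80 years.
A 16× gap closes after 4 halvings: 4 × 11.80 ≈ 47 years.

≈ 47 years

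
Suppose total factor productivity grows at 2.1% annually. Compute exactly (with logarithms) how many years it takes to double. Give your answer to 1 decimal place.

33.4 years

t = ln(2) / ln(1 + 0.021) = 0.6931 / 0.020783 ≈ 33.35.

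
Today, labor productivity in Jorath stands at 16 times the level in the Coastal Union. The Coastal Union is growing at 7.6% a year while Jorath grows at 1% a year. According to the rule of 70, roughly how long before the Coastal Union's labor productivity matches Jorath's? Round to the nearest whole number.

roughly 42 years

What matters is the difference: 6.6 pp.
Rule of 70 on the gap: the ratio halves every 70/6.6 ≈ 10.61 years.
A 16 times gap closes after 4 halvings: 4 × 10.61 ≈ 42 years.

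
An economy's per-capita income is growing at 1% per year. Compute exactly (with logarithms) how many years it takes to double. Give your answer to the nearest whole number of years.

70 years

t = ln(2) / ln(1 + 0.01) = 0.6931 / 0.009950 ≈ 69.66.
≈ 70 years.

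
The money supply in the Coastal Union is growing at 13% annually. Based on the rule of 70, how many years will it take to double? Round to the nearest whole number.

5 years

70/13 ≈ 5.38, so it doubles roughly every 5 years.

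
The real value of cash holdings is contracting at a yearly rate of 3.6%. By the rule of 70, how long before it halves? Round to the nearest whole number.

The rule works in reverse for decay: 70/3.6 ≈ 19.44 years to halve.

about 19 years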